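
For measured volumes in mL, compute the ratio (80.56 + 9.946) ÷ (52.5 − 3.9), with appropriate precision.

80.56 + 9.946 = 90.506, limited to 2 d.p. → 4 s.f.; 52.5 − 3.9 = 48.6, limited to 1 d.p. → 3 s.f.
Carrying full precision, 90.506 ÷ 48.6 = 1.86226337449…; keep min(4, 3) = 3 s.f.
Rounded to 3 significant figures: 1.86.

1.86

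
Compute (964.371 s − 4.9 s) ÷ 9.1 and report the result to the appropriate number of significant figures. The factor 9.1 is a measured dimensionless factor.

964.371 s − 4.9 s = 959.471 s; the difference is limited to 1 decimal place (4 s.f.).
Carrying full precision, 959.471 ÷ 9.1 = 105.436373626… s; 9.1 has 2 s.f., so the result keeps min(4, 2) = 2 s.f.
Rounded to 2 significant figures: 1.1 × 10^2 s.

1.1 × 10^2 s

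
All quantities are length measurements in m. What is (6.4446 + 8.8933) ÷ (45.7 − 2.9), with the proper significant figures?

0.358

6.4446 + 8.8933 = 15.3379, limited to 4 d.p. → 6 s.f.; 45.7 − 2.9 = 42.8, limited to 1 d.p. → 3 s.f.
Carrying full precision, 15.3379 ÷ 42.8 = 0.358362149533…; keep min(6, 3) = 3 s.f.
Rounded to 3 significant figures: 0.358.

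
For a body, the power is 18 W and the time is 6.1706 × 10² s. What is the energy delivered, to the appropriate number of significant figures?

energy delivered = 18 W × 6.1706 × 10² s = 11107.08 J.
18 has 2 significant figures; 6.1706 × 10² has 5.
Division/multiplication keeps the fewest: 2 significant figures.
Rounded: 1.1 × 10⁴ J.

1.1 × 10⁴ J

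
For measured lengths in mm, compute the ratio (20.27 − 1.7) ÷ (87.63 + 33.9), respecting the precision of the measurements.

0.153

20.27 − 1.7 = 18.57, limited to 1 d.p. → 3 s.f.; 87.63 + 33.9 = 121.53, limited to 1 d.p. → 4 s.f.
Carrying full precision, 18.57 ÷ 121.53 = 0.152801777339…; keep min(3, 4) = 3 s.f.
Rounded to 3 significant figures: 0.153.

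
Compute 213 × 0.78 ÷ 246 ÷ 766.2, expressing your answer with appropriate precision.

213 × 0.78 ÷ 246 ÷ 766.2 = 0.000881448516913…
Multiplication/division keeps the fewest significant figures: 213 → 3 s.f., 0.78 → 2 s.f., 246 → 3 s.f., 766.2 → 4 s.f.; limit is 2.
Rounded to 2 significant figures: 8.8 × 10⁻⁴.

8.8 × 10⁻⁴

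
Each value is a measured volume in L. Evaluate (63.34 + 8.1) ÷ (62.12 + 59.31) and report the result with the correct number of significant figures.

63.34 + 8.1 = 71.44, limited to 1 d.p. → 3 s.f.; 62.12 + 59.31 = 121.43, limited to 2 d.p. → 5 s.f.
Carrying full precision, 71.44 ÷ 121.43 = 0.588322490324…; keep min(3, 5) = 3 s.f.
Rounded to 3 significant figures: 0.588.

0.588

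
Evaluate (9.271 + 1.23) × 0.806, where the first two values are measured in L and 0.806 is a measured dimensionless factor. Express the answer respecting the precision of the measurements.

9.271 L + 1.23 L = 10.501 L; the sum is limited to 2 decimal places (4 s.f.).
Carrying full precision, 10.501 × 0.806 = 8.463806 L; 0.806 has 3 s.f., so the result keeps min(4, 3) = 3 s.f.
Rounded to 3 significant figures: 8.46 L.

8.46 L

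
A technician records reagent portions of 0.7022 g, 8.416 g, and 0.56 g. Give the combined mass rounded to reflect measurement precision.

9.68 g

0.7022 g + 8.416 g + 0.56 g = 9.6782 g.
Addition/subtraction keeps the fewest decimal places: 0.7022 → 4 decimal places, 8.416 → 3 decimal places, 0.56 → 2 decimal places; limit is 2.
Rounded to 2 decimal places: 9.68 g.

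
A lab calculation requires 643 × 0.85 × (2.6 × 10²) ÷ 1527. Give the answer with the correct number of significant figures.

93

643 × 0.85 × (2.6 × 10²) ÷ 1527 = 93.060248854…
Multiplication/division keeps the fewest significant figures: 643 → 3 s.f., 0.85 → 2 s.f., 2.6 × 10² → 2 s.f., 1527 → 4 s.f.; limit is 2.
Rounded to 2 significant figures: 93.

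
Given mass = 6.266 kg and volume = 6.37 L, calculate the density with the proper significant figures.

0.984 kg/L

density = 6.266 kg ÷ 6.37 L = 0.983673469388… kg/L.
6.266 has 4 significant figures; 6.37 has 3.
Division/multiplication keeps the fewest: 3 significant figures.
Rounded: 0.984 kg/L.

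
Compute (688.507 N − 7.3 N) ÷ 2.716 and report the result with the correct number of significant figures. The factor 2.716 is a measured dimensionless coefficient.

250.8 N

688.507 N − 7.3 N = 681.207 N; the difference is limited to 1 decimal place (4 s.f.).
Carrying full precision, 681.207 ÷ 2.716 = 250.812592047… N; 2.716 has 4 s.f., so the result keeps min(4, 4) = 4 s.f.
Rounded to 4 significant figures: 250.8 N.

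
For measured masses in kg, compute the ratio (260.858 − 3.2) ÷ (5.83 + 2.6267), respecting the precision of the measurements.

260.858 − 3.2 = 257.658, limited to 1 d.p. → 4 s.f.; 5.83 + 2.6267 = 8.4567, limited to 2 d.p. → 3 s.f.
Carrying full precision, 257.658 ÷ 8.4567 = 30.4679130157…; keep min(4, 3) = 3 s.f.
Rounded to 3 significant figures: 30.5.

30.5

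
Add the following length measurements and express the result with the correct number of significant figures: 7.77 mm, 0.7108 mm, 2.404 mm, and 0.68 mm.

7.77 mm + 0.7108 mm + 2.404 mm + 0.68 mm = 11.5648 mm.
Addition/subtraction keeps the fewest decimal places: 7.77 → 2 decimal places, 0.7108 → 4 decimal places, 2.404 → 3 decimal places, 0.68 → 2 decimal places; limit is 2.
Rounded to 2 decimal places: 11.56 mm.

11.56 mm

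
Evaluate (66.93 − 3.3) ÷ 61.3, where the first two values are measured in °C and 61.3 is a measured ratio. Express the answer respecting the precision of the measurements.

66.93 °C − 3.3 °C = 63.63 °C; the difference is limited to 1 decimal place (3 s.f.).
Carrying full precision, 63.63 ÷ 61.3 = 1.03800978793… °C; 61.3 has 3 s.f., so the result keeps min(3, 3) = 3 s.f.
Rounded to 3 significant figures: 1.04 °C.

1.04 °C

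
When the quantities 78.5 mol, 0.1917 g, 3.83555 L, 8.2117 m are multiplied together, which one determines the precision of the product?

78.5 mol

78.5 mol → 3 s.f.; 0.1917 g → 4 s.f.; 3.83555 L → 6 s.f.; 8.2117 m → 5 s.f.
The fewest is 3 significant figures, from 78.5 mol.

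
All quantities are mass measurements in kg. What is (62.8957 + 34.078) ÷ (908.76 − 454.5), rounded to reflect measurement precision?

62.8957 + 34.078 = 96.9737, limited to 3 d.p. → 5 s.f.; 908.76 − 454.5 = 454.26, limited to 1 d.p. → 4 s.f.
Carrying full precision, 96.9737 ÷ 454.26 = 0.213476203056…; keep min(5, 4) = 4 s.f.
Rounded to 4 significant figures: 0.2135.

0.2135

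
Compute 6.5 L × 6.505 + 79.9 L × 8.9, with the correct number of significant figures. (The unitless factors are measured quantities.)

6.5 × 6.505 = 42.2825 → 42 L (2 s.f., last digit at the 10^0 place).
79.9 × 8.9 = 711.11 → 7.1 × 10² L (2 s.f., last digit at the 10^1 place).
Sum: 753.3925 L; keep the coarser place, 10^1.
Result: 7.5 × 10² L.

7.5 × 10² L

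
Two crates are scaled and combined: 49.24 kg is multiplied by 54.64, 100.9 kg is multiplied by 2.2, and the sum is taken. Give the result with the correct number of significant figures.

2.91 × 10^3 kg

49.24 × 54.64 = 2690.4736 → 2690. kg (4 s.f., last digit at the 10^0 place).
100.9 × 2.2 = 221.98 → 2.2 × 10^2 kg (2 s.f., last digit at the 10^1 place).
Sum: 2912.4536 kg; keep the coarser place, 10^1.
Result: 2.91 × 10^3 kg.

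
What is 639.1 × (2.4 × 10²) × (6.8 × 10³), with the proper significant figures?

1.0 × 10⁹

639.1 × (2.4 × 10²) × (6.8 × 10³) = 1.0430112 × 10^9
Multiplication/division keeps the fewest significant figures: 639.1 → 4 s.f., 2.4 × 10² → 2 s.f., 6.8 × 10³ → 2 s.f.; limit is 2.
Rounded to 2 significant figures: 1.0 × 10⁹.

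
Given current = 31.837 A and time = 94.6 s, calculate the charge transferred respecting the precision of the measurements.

3.01 × 10^3 C

charge transferred = 31.837 A × 94.6 s = 3011.7802 C.
31.837 has 5 significant figures; 94.6 has 3.
Division/multiplication keeps the fewest: 3 significant figures.
Rounded: 3.01 × 10^3 C.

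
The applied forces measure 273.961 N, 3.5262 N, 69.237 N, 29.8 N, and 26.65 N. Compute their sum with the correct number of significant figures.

273.961 N + 3.5262 N + 69.237 N + 29.8 N + 26.65 N = 403.1742 N.
Addition/subtraction keeps the fewest decimal places: 273.961 → 3 decimal places, 3.5262 → 4 decimal places, 69.237 → 3 decimal places, 29.8 → 1 decimal place, 26.65 → 2 decimal places; limit is 1.
Rounded to 1 decimal place: 403.2 N.

403.2 N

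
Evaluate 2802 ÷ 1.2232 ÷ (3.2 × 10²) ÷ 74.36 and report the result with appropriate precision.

0.096

2802 ÷ 1.2232 ÷ (3.2 × 10²) ÷ 74.36 = 0.0962678558801…
Multiplication/division keeps the fewest significant figures: 2802 → 4 s.f., 1.2232 → 5 s.f., 3.2 × 10² → 2 s.f., 74.36 → 4 s.f.; limit is 2.
Rounded to 2 significant figures: 0.096.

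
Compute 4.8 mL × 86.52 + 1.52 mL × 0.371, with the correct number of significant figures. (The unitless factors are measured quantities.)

4.2 × 10² mL

4.8 × 86.52 = 415.296 → 4.2 × 10² mL (2 s.f., last digit at the 10^1 place).
1.52 × 0.371 = 0.56392 → 0.564 mL (3 s.f., last digit at the 10^-3 place).
Sum: 415.85992 mL; keep the coarser place, 10^1.
Result: 4.2 × 10² mL.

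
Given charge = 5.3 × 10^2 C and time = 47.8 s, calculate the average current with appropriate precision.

average current = 5.3 × 10^2 C ÷ 47.8 s = 11.0878661088… A.
5.3 × 10^2 has 2 significant figures; 47.8 has 3.
Division/multiplication keeps the fewest: 2 significant figures.
Rounded: 11 A.

11 A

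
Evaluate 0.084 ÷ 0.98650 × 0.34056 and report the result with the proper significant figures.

0.084 ÷ 0.98650 × 0.34056 = 0.0289985200203…
Multiplication/division keeps the fewest significant figures: 0.084 → 2 s.f., 0.98650 → 5 s.f., 0.34056 → 5 s.f.; limit is 2.
Rounded to 2 significant figures: 0.029.

0.029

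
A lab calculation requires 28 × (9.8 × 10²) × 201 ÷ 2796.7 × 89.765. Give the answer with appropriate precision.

1.8 × 10⁵

28 × (9.8 × 10²) × 201 ÷ 2796.7 × 89.765 = 177027.736833…
Multiplication/division keeps the fewest significant figures: 28 → 2 s.f., 9.8 × 10² → 2 s.f., 201 → 3 s.f., 2796.7 → 5 s.f., 89.765 → 5 s.f.; limit is 2.
Rounded to 2 significant figures: 1.8 × 10⁵.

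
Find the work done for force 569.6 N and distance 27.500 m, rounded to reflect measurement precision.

1.566 × 10⁴ J

work done = 569.6 N × 27.500 m = 15664 J.
569.6 has 4 significant figures; 27.500 has 5.
Division/multiplication keeps the fewest: 4 significant figures.
Rounded: 1.566 × 10⁴ J.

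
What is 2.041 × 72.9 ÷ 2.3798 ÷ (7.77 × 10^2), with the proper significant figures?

2.041 × 72.9 ÷ 2.3798 ÷ (7.77 × 10^2) = 0.0804653776752…
Multiplication/division keeps the fewest significant figures: 2.041 → 4 s.f., 72.9 → 3 s.f., 2.3798 → 5 s.f., 7.77 × 10^2 → 3 s.f.; limit is 3.
Rounded to 3 significant figures: 0.0805.

0.0805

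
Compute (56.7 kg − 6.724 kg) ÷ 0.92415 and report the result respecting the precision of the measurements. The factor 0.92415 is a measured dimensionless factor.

56.7 kg − 6.724 kg = 49.976 kg; the difference is limited to 1 decimal place (3 s.f.).
Carrying full precision, 49.976 ÷ 0.92415 = 54.0778012227… kg; 0.92415 has 5 s.f., so the result keeps min(3, 5) = 3 s.f.
Rounded to 3 significant figures: 54.1 kg.

54.1 kg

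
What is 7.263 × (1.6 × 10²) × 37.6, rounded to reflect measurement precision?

4.4 × 10⁴

7.263 × (1.6 × 10²) × 37.6 = 43694.208
Multiplication/division keeps the fewest significant figures: 7.263 → 4 s.f., 1.6 × 10² → 2 s.f., 37.6 → 3 s.f.; limit is 2.
Rounded to 2 significant figures: 4.4 × 10⁴.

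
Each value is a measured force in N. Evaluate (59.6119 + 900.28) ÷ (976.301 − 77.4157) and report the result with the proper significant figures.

59.6119 + 900.28 = 959.8919, limited to 2 d.p. → 5 s.f.; 976.301 − 77.4157 = 898.8853, limited to 3 d.p. → 6 s.f.
Carrying full precision, 959.8919 ÷ 898.8853 = 1.06786917085…; keep min(5, 6) = 5 s.f.
Rounded to 5 significant figures: 1.0679.

1.0679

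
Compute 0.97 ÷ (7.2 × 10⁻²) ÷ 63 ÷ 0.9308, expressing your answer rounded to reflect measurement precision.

0.23

0.97 ÷ (7.2 × 10⁻²) ÷ 63 ÷ 0.9308 = 0.229743013728…
Multiplication/division keeps the fewest significant figures: 0.97 → 2 s.f., 7.2 × 10⁻² → 2 s.f., 63 → 2 s.f., 0.9308 → 4 s.f.; limit is 2.
Rounded to 2 significant figures: 0.23.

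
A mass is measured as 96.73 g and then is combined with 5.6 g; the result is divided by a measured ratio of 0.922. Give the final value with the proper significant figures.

96.73 g + 5.6 g = 102.33 g; the sum is limited to 1 decimal place (4 s.f.).
Carrying full precision, 102.33 ÷ 0.922 = 110.986984816… g; 0.922 has 3 s.f., so the result keeps min(4, 3) = 3 s.f.
Rounded to 3 significant figures: 111 g.

111 g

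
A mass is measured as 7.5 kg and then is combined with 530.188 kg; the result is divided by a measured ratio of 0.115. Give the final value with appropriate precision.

4.68 × 10³ kg

7.5 kg + 530.188 kg = 537.688 kg; the sum is limited to 1 decimal place (4 s.f.).
Carrying full precision, 537.688 ÷ 0.115 = 4675.54782609… kg; 0.115 has 3 s.f., so the result keeps min(4, 3) = 3 s.f.
Rounded to 3 significant figures: 4.68 × 10³ kg.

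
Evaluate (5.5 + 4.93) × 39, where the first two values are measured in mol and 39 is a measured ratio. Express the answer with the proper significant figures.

4.1 × 10² mol

5.5 mol + 4.93 mol = 10.43 mol; the sum is limited to 1 decimal place (3 s.f.).
Carrying full precision, 10.43 × 39 = 406.77 mol; 39 has 2 s.f., so the result keeps min(3, 2) = 2 s.f.
Rounded to 2 significant figures: 4.1 × 10² mol.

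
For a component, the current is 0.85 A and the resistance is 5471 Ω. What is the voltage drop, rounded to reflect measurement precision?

4.7 × 10^3 V

voltage drop = 0.85 A × 5471 Ω = 4650.35 V.
0.85 has 2 significant figures; 5471 has 4.
Division/multiplication keeps the fewest: 2 significant figures.
Rounded: 4.7 × 10^3 V.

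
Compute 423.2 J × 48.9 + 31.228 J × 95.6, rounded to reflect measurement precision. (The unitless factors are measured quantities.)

423.2 × 48.9 = 20694.48 → 2.07 × 10^4 J (3 s.f., last digit at the 10^2 place).
31.228 × 95.6 = 2985.3968 → 2.99 × 10^3 J (3 s.f., last digit at the 10^1 place).
Sum: 23679.8768 J; keep the coarser place, 10^2.
Result: 2.37 × 10^4 J.

2.37 × 10^4 J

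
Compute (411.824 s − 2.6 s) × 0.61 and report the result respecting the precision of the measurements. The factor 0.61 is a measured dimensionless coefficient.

411.824 s − 2.6 s = 409.224 s; the difference is limited to 1 decimal place (4 s.f.).
Carrying full precision, 409.224 × 0.61 = 249.62664 s; 0.61 has 2 s.f., so the result keeps min(4, 2) = 2 s.f.
Rounded to 2 significant figures: 2.5 × 10^2 s.

2.5 × 10^2 s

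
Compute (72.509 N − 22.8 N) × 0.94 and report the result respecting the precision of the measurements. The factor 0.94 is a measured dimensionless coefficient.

47 N

72.509 N − 22.8 N = 49.709 N; the difference is limited to 1 decimal place (3 s.f.).
Carrying full precision, 49.709 × 0.94 = 46.72646 N; 0.94 has 2 s.f., so the result keeps min(3, 2) = 2 s.f.
Rounded to 2 significant figures: 47 N.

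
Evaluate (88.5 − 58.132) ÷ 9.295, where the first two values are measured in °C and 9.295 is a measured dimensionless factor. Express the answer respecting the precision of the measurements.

3.27 °C

88.5 °C − 58.132 °C = 30.368 °C; the difference is limited to 1 decimal place (3 s.f.).
Carrying full precision, 30.368 ÷ 9.295 = 3.26713286713… °C; 9.295 has 4 s.f., so the result keeps min(3, 4) = 3 s.f.
Rounded to 3 significant figures: 3.27 °C.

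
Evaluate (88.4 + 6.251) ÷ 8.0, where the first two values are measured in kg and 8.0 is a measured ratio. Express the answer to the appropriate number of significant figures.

12 kg

88.4 kg + 6.251 kg = 94.651 kg; the sum is limited to 1 decimal place (3 s.f.).
Carrying full precision, 94.651 ÷ 8.0 = 11.831375 kg; 8.0 has 2 s.f., so the result keeps min(3, 2) = 2 s.f.
Rounded to 2 significant figures: 12 kg.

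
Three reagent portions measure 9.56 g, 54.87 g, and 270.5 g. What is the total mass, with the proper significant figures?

9.56 g + 54.87 g + 270.5 g = 334.93 g.
Addition/subtraction keeps the fewest decimal places: 9.56 → 2 decimal places, 54.87 → 2 decimal places, 270.5 → 1 decimal place; limit is 1.
Rounded to 1 decimal place: 334.9 g.

334.9 g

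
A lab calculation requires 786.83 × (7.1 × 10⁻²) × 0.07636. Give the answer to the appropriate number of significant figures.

786.83 × (7.1 × 10⁻²) × 0.07636 = 4.2658460548
Multiplication/division keeps the fewest significant figures: 786.83 → 5 s.f., 7.1 × 10⁻² → 2 s.f., 0.07636 → 4 s.f.; limit is 2.
Rounded to 2 significant figures: 4.3.

4.3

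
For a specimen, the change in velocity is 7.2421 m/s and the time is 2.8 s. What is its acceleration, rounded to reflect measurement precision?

2.6 m/s²

acceleration = 7.2421 m/s ÷ 2.8 s = 2.58646428571… m/s².
7.2421 has 5 significant figures; 2.8 has 2.
Division/multiplication keeps the fewest: 2 significant figures.
Rounded: 2.6 m/s².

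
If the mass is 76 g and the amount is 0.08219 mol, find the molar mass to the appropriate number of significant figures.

9.2 × 10^2 g/mol

molar mass = 76 g ÷ 0.08219 mol = 924.686701545… g/mol.
76 has 2 significant figures; 0.08219 has 4.
Division/multiplication keeps the fewest: 2 significant figures.
Rounded: 9.2 × 10^2 g/mol.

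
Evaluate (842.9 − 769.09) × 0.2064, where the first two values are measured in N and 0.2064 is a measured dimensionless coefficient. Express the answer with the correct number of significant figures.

842.9 N − 769.09 N = 73.81 N; the difference is limited to 1 decimal place (3 s.f.).
Carrying full precision, 73.81 × 0.2064 = 15.234384 N; 0.2064 has 4 s.f., so the result keeps min(3, 4) = 3 s.f.
Rounded to 3 significant figures: 15.2 N.

15.2 N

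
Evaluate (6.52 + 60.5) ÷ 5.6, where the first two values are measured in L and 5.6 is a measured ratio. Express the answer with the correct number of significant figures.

6.52 L + 60.5 L = 67.02 L; the sum is limited to 1 decimal place (3 s.f.).
Carrying full precision, 67.02 ÷ 5.6 = 11.9678571429… L; 5.6 has 2 s.f., so the result keeps min(3, 2) = 2 s.f.
Rounded to 2 significant figures: 12 L.

12 L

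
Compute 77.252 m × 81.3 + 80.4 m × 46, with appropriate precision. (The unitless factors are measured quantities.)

77.252 × 81.3 = 6280.5876 → 6.28 × 10^3 m (3 s.f., last digit at the 10^1 place).
80.4 × 46 = 3698.4 → 3.7 × 10^3 m (2 s.f., last digit at the 10^2 place).
Sum: 9978.9876 m; keep the coarser place, 10^2.
Result: 1.00 × 10^4 m.

1.00 × 10^4 m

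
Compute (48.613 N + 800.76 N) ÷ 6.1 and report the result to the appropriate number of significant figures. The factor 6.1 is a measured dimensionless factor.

48.613 N + 800.76 N = 849.373 N; the sum is limited to 2 decimal places (5 s.f.).
Carrying full precision, 849.373 ÷ 6.1 = 139.24147541… N; 6.1 has 2 s.f., so the result keeps min(5, 2) = 2 s.f.
Rounded to 2 significant figures: 1.4 × 10² N.

1.4 × 10² N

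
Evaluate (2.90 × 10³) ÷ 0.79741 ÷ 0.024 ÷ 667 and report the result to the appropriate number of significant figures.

(2.90 × 10³) ÷ 0.79741 ÷ 0.024 ÷ 667 = 227.184786107…
Multiplication/division keeps the fewest significant figures: 2.90 × 10³ → 3 s.f., 0.79741 → 5 s.f., 0.024 → 2 s.f., 667 → 3 s.f.; limit is 2.
Rounded to 2 significant figures: 2.3 × 10².

2.3 × 10²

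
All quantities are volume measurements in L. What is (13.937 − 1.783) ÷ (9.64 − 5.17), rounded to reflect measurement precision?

2.72

13.937 − 1.783 = 12.154, limited to 3 d.p. → 5 s.f.; 9.64 − 5.17 = 4.47, limited to 2 d.p. → 3 s.f.
Carrying full precision, 12.154 ÷ 4.47 = 2.71901565996…; keep min(5, 3) = 3 s.f.
Rounded to 3 significant figures: 2.72.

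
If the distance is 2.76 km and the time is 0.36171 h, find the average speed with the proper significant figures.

7.63 km/h

average speed = 2.76 km ÷ 0.36171 h = 7.6304221614… km/h.
2.76 has 3 significant figures; 0.36171 has 5.
Division/multiplication keeps the fewest: 3 significant figures.
Rounded: 7.63 km/h.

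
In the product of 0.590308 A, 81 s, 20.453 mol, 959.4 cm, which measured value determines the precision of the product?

81 s

0.590308 A → 6 s.f.; 81 s → 2 s.f.; 20.453 mol → 5 s.f.; 959.4 cm → 4 s.f.
The fewest is 2 significant figures, from 81 s.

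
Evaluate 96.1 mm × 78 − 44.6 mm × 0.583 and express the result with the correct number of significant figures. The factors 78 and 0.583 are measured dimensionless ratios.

96.1 × 78 = 7495.8 → 7.5 × 10³ mm (2 s.f., last digit at the 10^2 place).
44.6 × 0.583 = 26.0018 → 26.0 mm (3 s.f., last digit at the 10^-1 place).
Difference: 7469.7982 mm; keep the coarser place, 10^2.
Result: 7.5 × 10³ mm.

7.5 × 10³ mm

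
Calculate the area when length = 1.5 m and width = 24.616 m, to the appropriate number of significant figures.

area = 1.5 m × 24.616 m = 36.924 m².
1.5 has 2 significant figures; 24.616 has 5.
Division/multiplication keeps the fewest: 2 significant figures.
Rounded: 37 m².

37 m²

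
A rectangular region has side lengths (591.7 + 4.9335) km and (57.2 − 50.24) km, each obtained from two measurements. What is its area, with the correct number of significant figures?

591.7 + 4.9335 = 596.6335, limited to 1 d.p. → 4 s.f.; 57.2 − 50.24 = 6.96, limited to 1 d.p. → 2 s.f.
Carrying full precision, 596.6335 × 6.96 = 4152.56916; keep min(4, 2) = 2 s.f.
Rounded to 2 significant figures: 4.2 × 10^3 km².

4.2 × 10^3 km²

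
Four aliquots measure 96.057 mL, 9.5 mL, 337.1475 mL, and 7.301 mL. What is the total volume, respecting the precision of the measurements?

96.057 mL + 9.5 mL + 337.1475 mL + 7.301 mL = 450.0055 mL.
Addition/subtraction keeps the fewest decimal places: 96.057 → 3 decimal places, 9.5 → 1 decimal place, 337.1475 → 4 decimal places, 7.301 → 3 decimal places; limit is 1.
Rounded to 1 decimal place: 450.0 mL.

450.0 mL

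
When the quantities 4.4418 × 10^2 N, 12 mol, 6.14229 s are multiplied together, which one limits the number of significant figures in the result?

4.4418 × 10^2 N → 5 s.f.; 12 mol → 2 s.f.; 6.14229 s → 6 s.f.
The fewest is 2 significant figures, from 12 mol.

12 mol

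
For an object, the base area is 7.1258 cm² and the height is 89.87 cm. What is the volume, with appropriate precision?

640.4 cm³

volume = 7.1258 cm² × 89.87 cm = 640.395646 cm³.
7.1258 has 5 significant figures; 89.87 has 4.
Division/multiplication keeps the fewest: 4 significant figures.
Rounded: 640.4 cm³.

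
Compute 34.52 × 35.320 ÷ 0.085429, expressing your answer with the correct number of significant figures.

1.427 × 10^4

34.52 × 35.320 ÷ 0.085429 = 14272.0434513…
Multiplication/division keeps the fewest significant figures: 34.52 → 4 s.f., 35.320 → 5 s.f., 0.085429 → 5 s.f.; limit is 4.
Rounded to 4 significant figures: 1.427 × 10^4.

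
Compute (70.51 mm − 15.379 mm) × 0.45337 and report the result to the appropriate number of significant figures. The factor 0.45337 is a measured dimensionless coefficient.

70.51 mm − 15.379 mm = 55.131 mm; the difference is limited to 2 decimal places (4 s.f.).
Carrying full precision, 55.131 × 0.45337 = 24.99474147 mm; 0.45337 has 5 s.f., so the result keeps min(4, 5) = 4 s.f.
Rounded to 4 significant figures: 24.99 mm.

24.99 mm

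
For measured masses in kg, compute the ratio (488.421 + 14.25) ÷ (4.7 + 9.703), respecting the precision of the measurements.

34.9

488.421 + 14.25 = 502.671, limited to 2 d.p. → 5 s.f.; 4.7 + 9.703 = 14.403, limited to 1 d.p. → 3 s.f.
Carrying full precision, 502.671 ÷ 14.403 = 34.9004374089…; keep min(5, 3) = 3 s.f.
Rounded to 3 significant figures: 34.9.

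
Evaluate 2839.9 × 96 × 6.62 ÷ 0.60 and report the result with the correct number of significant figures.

3.0 × 10^6

2839.9 × 96 × 6.62 ÷ 0.60 = 3008022.08
Multiplication/division keeps the fewest significant figures: 2839.9 → 5 s.f., 96 → 2 s.f., 6.62 → 3 s.f., 0.60 → 2 s.f.; limit is 2.
Rounded to 2 significant figures: 3.0 × 10^6.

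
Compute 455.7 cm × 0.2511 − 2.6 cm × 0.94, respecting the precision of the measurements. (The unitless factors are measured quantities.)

112.0 cm

455.7 × 0.2511 = 114.42627 → 1.144 × 10^2 cm (4 s.f., last digit at the 10^-1 place).
2.6 × 0.94 = 2.444 → 2.4 cm (2 s.f., last digit at the 10^-1 place).
Difference: 111.98227 cm; keep the coarser place, 10^-1.
Result: 112.0 cm.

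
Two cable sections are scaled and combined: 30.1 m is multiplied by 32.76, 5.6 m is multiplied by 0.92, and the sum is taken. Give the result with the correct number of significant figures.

991 m

30.1 × 32.76 = 986.076 → 986 m (3 s.f., last digit at the 10^0 place).
5.6 × 0.92 = 5.152 → 5.2 m (2 s.f., last digit at the 10^-1 place).
Sum: 991.228 m; keep the coarser place, 10^0.
Result: 991 m.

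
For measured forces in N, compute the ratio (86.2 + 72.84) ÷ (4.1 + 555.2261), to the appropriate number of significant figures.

86.2 + 72.84 = 159.04, limited to 1 d.p. → 4 s.f.; 4.1 + 555.2261 = 559.3261, limited to 1 d.p. → 4 s.f.
Carrying full precision, 159.04 ÷ 559.3261 = 0.284342175343…; keep min(4, 4) = 4 s.f.
Rounded to 4 significant figures: 0.2843.

0.2843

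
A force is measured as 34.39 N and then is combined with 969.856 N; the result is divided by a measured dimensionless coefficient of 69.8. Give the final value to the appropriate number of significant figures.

14.4 N

34.39 N + 969.856 N = 1004.246 N; the sum is limited to 2 decimal places (6 s.f.).
Carrying full precision, 1004.246 ÷ 69.8 = 14.38747851… N; 69.8 has 3 s.f., so the result keeps min(6, 3) = 3 s.f.
Rounded to 3 significant figures: 14.4 N.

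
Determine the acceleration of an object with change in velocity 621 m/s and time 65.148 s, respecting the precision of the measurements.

acceleration = 621 m/s ÷ 65.148 s = 9.5321421993… m/s².
621 has 3 significant figures; 65.148 has 5.
Division/multiplication keeps the fewest: 3 significant figures.
Rounded: 9.53 m/s².

9.53 m/s²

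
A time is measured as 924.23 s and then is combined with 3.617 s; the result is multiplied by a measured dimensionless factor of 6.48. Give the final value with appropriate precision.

6.01 × 10³ s

924.23 s + 3.617 s = 927.847 s; the sum is limited to 2 decimal places (5 s.f.).
Carrying full precision, 927.847 × 6.48 = 6012.44856 s; 6.48 has 3 s.f., so the result keeps min(5, 3) = 3 s.f.
Rounded to 3 significant figures: 6.01 × 10³ s.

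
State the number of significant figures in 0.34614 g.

0.34614: leading zeros are not significant.

5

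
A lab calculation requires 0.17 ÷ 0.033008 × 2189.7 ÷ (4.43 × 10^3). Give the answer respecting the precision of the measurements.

0.17 ÷ 0.033008 × 2189.7 ÷ (4.43 × 10^3) = 2.54571981455…
Multiplication/division keeps the fewest significant figures: 0.17 → 2 s.f., 0.033008 → 5 s.f., 2189.7 → 5 s.f., 4.43 × 10^3 → 3 s.f.; limit is 2.
Rounded to 2 significant figures: 2.5.

2.5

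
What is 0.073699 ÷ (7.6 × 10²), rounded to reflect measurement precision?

0.073699 ÷ (7.6 × 10²) = 0.0000969723684211…
Multiplication/division keeps the fewest significant figures: 0.073699 → 5 s.f., 7.6 × 10² → 2 s.f.; limit is 2.
Rounded to 2 significant figures: 9.7 × 10⁻⁵.

9.7 × 10⁻⁵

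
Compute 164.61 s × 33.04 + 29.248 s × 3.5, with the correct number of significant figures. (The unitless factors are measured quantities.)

164.61 × 33.04 = 5438.7144 → 5439 s (4 s.f., last digit at the 10^0 place).
29.248 × 3.5 = 102.368 → 1.0 × 10² s (2 s.f., last digit at the 10^1 place).
Sum: 5541.0824 s; keep the coarser place, 10^1.
Result: 5.54 × 10³ s.

5.54 × 10³ s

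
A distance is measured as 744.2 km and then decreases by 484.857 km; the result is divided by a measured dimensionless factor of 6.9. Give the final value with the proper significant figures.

38 km

744.2 km − 484.857 km = 259.343 km; the difference is limited to 1 decimal place (4 s.f.).
Carrying full precision, 259.343 ÷ 6.9 = 37.585942029… km; 6.9 has 2 s.f., so the result keeps min(4, 2) = 2 s.f.
Rounded to 2 significant figures: 38 km.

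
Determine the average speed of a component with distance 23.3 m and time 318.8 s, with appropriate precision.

0.0731 m/s

average speed = 23.3 m ÷ 318.8 s = 0.073086574655… m/s.
23.3 has 3 significant figures; 318.8 has 4.
Division/multiplication keeps the fewest: 3 significant figures.
Rounded: 0.0731 m/s.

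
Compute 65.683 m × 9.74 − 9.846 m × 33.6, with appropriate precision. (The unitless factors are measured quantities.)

65.683 × 9.74 = 639.75242 → 6.40 × 10^2 m (3 s.f., last digit at the 10^0 place).
9.846 × 33.6 = 330.8256 → 331 m (3 s.f., last digit at the 10^0 place).
Difference: 308.92682 m; keep the coarser place, 10^0.
Result: 309 m.

309 m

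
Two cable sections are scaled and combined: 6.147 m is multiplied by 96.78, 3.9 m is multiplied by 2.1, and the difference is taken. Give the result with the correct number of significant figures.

586.7 m

6.147 × 96.78 = 594.90666 → 594.9 m (4 s.f., last digit at the 10^-1 place).
3.9 × 2.1 = 8.19 → 8.2 m (2 s.f., last digit at the 10^-1 place).
Difference: 586.71666 m; keep the coarser place, 10^-1.
Result: 586.7 m.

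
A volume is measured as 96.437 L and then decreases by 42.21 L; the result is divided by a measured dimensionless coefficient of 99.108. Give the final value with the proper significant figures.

0.5472 L

96.437 L − 42.21 L = 54.227 L; the difference is limited to 2 decimal places (4 s.f.).
Carrying full precision, 54.227 ÷ 99.108 = 0.547150583202… L; 99.108 has 5 s.f., so the result keeps min(4, 5) = 4 s.f.
Rounded to 4 significant figures: 0.5472 L.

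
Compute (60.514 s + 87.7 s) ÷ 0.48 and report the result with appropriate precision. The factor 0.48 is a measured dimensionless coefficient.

3.1 × 10² s

60.514 s + 87.7 s = 148.214 s; the sum is limited to 1 decimal place (4 s.f.).
Carrying full precision, 148.214 ÷ 0.48 = 308.779166667… s; 0.48 has 2 s.f., so the result keeps min(4, 2) = 2 s.f.
Rounded to 2 significant figures: 3.1 × 10² s.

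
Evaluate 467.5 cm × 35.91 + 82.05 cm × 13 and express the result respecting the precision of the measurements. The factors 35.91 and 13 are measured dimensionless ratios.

467.5 × 35.91 = 16787.925 → 1.679 × 10⁴ cm (4 s.f., last digit at the 10^1 place).
82.05 × 13 = 1066.65 → 1.1 × 10³ cm (2 s.f., last digit at the 10^2 place).
Sum: 17854.575 cm; keep the coarser place, 10^2.
Result: 1.79 × 10⁴ cm.

1.79 × 10⁴ cm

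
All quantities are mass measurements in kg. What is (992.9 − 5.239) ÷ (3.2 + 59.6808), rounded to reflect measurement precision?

15.7

992.9 − 5.239 = 987.661, limited to 1 d.p. → 4 s.f.; 3.2 + 59.6808 = 62.8808, limited to 1 d.p. → 3 s.f.
Carrying full precision, 987.661 ÷ 62.8808 = 15.706877139…; keep min(4, 3) = 3 s.f.
Rounded to 3 significant figures: 15.7.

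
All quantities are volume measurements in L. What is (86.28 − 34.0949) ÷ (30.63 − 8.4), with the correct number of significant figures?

2.35

86.28 − 34.0949 = 52.1851, limited to 2 d.p. → 4 s.f.; 30.63 − 8.4 = 22.23, limited to 1 d.p. → 3 s.f.
Carrying full precision, 52.1851 ÷ 22.23 = 2.34750787224…; keep min(4, 3) = 3 s.f.
Rounded to 3 significant figures: 2.35.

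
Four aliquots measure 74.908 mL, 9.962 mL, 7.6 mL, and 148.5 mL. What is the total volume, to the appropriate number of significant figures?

241.0 mL

74.908 mL + 9.962 mL + 7.6 mL + 148.5 mL = 240.970 mL.
Addition/subtraction keeps the fewest decimal places: 74.908 → 3 decimal places, 9.962 → 3 decimal places, 7.6 → 1 decimal place, 148.5 → 1 decimal place; limit is 1.
Rounded to 1 decimal place: 241.0 mL.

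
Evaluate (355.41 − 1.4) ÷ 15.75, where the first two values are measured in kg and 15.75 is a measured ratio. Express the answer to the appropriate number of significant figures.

22.48 kg

355.41 kg − 1.4 kg = 354.01 kg; the difference is limited to 1 decimal place (4 s.f.).
Carrying full precision, 354.01 ÷ 15.75 = 22.4768253968… kg; 15.75 has 4 s.f., so the result keeps min(4, 4) = 4 s.f.
Rounded to 4 significant figures: 22.48 kg.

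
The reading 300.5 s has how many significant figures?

300.5: zeros between nonzero digits are significant.

4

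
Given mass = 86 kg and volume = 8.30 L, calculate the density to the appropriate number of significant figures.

density = 86 kg ÷ 8.30 L = 10.3614457831… kg/L.
86 has 2 significant figures; 8.30 has 3.
Division/multiplication keeps the fewest: 2 significant figures.
Rounded: 1.0 × 10¹ kg/L.

1.0 × 10¹ kg/L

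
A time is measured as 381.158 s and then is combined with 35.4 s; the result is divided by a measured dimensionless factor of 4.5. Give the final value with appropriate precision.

381.158 s + 35.4 s = 416.558 s; the sum is limited to 1 decimal place (4 s.f.).
Carrying full precision, 416.558 ÷ 4.5 = 92.5684444444… s; 4.5 has 2 s.f., so the result keeps min(4, 2) = 2 s.f.
Rounded to 2 significant figures: 93 s.

93 s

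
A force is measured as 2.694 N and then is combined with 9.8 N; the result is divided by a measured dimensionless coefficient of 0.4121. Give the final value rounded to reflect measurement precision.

2.694 N + 9.8 N = 12.494 N; the sum is limited to 1 decimal place (3 s.f.).
Carrying full precision, 12.494 ÷ 0.4121 = 30.3178840087… N; 0.4121 has 4 s.f., so the result keeps min(3, 4) = 3 s.f.
Rounded to 3 significant figures: 30.3 N.

30.3 N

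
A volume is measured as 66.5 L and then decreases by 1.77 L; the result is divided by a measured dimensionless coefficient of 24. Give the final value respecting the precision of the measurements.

66.5 L − 1.77 L = 64.73 L; the difference is limited to 1 decimal place (3 s.f.).
Carrying full precision, 64.73 ÷ 24 = 2.69708333333… L; 24 has 2 s.f., so the result keeps min(3, 2) = 2 s.f.
Rounded to 2 significant figures: 2.7 L.

2.7 L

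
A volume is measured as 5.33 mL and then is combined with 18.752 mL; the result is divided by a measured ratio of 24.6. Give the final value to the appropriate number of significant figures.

0.979 mL

5.33 mL + 18.752 mL = 24.082 mL; the sum is limited to 2 decimal places (4 s.f.).
Carrying full precision, 24.082 ÷ 24.6 = 0.978943089431… mL; 24.6 has 3 s.f., so the result keeps min(4, 3) = 3 s.f.
Rounded to 3 significant figures: 0.979 mL.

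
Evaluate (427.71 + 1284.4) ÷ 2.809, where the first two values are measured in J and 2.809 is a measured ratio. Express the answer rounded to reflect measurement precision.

6.095 × 10^2 J

427.71 J + 1284.4 J = 1712.11 J; the sum is limited to 1 decimal place (5 s.f.).
Carrying full precision, 1712.11 ÷ 2.809 = 609.508721965… J; 2.809 has 4 s.f., so the result keeps min(5, 4) = 4 s.f.
Rounded to 4 significant figures: 6.095 × 10^2 J.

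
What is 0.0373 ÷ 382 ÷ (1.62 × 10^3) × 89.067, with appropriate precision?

0.0373 ÷ 382 ÷ (1.62 × 10^3) × 89.067 = 0.00000536842980415…
Multiplication/division keeps the fewest significant figures: 0.0373 → 3 s.f., 382 → 3 s.f., 1.62 × 10^3 → 3 s.f., 89.067 → 5 s.f.; limit is 3.
Rounded to 3 significant figures: 5.37 × 10^-6.

5.37 × 10^-6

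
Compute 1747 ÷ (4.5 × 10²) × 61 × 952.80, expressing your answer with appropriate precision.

2.3 × 10⁵

1747 ÷ (4.5 × 10²) × 61 × 952.80 = 225637.861333…
Multiplication/division keeps the fewest significant figures: 1747 → 4 s.f., 4.5 × 10² → 2 s.f., 61 → 2 s.f., 952.80 → 5 s.f.; limit is 2.
Rounded to 2 significant figures: 2.3 × 10⁵.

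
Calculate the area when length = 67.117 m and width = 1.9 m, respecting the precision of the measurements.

1.3 × 10^2 m²

area = 67.117 m × 1.9 m = 127.5223 m².
67.117 has 5 significant figures; 1.9 has 2.
Division/multiplication keeps the fewest: 2 significant figures.
Rounded: 1.3 × 10^2 m².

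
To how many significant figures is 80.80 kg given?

80.80: trailing zeros after a decimal point are significant; zeros between nonzero digits are significant.

4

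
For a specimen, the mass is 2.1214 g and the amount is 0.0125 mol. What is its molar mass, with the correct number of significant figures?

1.70 × 10^2 g/mol

molar mass = 2.1214 g ÷ 0.0125 mol = 169.712 g/mol.
2.1214 has 5 significant figures; 0.0125 has 3.
Division/multiplication keeps the fewest: 3 significant figures.
Rounded: 1.70 × 10^2 g/mol.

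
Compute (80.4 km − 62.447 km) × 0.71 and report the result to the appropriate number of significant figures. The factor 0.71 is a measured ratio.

13 km

80.4 km − 62.447 km = 17.953 km; the difference is limited to 1 decimal place (3 s.f.).
Carrying full precision, 17.953 × 0.71 = 12.74663 km; 0.71 has 2 s.f., so the result keeps min(3, 2) = 2 s.f.
Rounded to 2 significant figures: 13 km.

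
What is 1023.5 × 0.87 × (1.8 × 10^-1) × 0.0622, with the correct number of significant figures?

10.

1023.5 × 0.87 × (1.8 × 10^-1) × 0.0622 = 9.96942222
Multiplication/division keeps the fewest significant figures: 1023.5 → 5 s.f., 0.87 → 2 s.f., 1.8 × 10^-1 → 2 s.f., 0.0622 → 3 s.f.; limit is 2.
Rounded to 2 significant figures: 10.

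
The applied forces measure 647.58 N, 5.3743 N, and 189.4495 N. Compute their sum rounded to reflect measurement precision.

647.58 N + 5.3743 N + 189.4495 N = 842.4038 N.
Addition/subtraction keeps the fewest decimal places: 647.58 → 2 decimal places, 5.3743 → 4 decimal places, 189.4495 → 4 decimal places; limit is 2.
Rounded to 2 decimal places: 8.4240 × 10^2 N.

8.4240 × 10^2 N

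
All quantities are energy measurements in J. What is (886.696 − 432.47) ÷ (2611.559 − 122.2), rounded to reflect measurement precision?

886.696 − 432.47 = 454.226, limited to 2 d.p. → 5 s.f.; 2611.559 − 122.2 = 2489.359, limited to 1 d.p. → 5 s.f.
Carrying full precision, 454.226 ÷ 2489.359 = 0.182467052763…; keep min(5, 5) = 5 s.f.
Rounded to 5 significant figures: 0.18247.

0.18247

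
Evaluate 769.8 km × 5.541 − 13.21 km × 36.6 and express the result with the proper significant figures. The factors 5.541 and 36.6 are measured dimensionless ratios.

769.8 × 5.541 = 4265.4618 → 4265 km (4 s.f., last digit at the 10^0 place).
13.21 × 36.6 = 483.486 → 483 km (3 s.f., last digit at the 10^0 place).
Difference: 3781.9758 km; keep the coarser place, 10^0.
Result: 3782 km.

3782 km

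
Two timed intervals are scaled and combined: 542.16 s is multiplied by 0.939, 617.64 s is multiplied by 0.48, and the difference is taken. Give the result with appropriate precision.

542.16 × 0.939 = 509.08824 → 509 s (3 s.f., last digit at the 10^0 place).
617.64 × 0.48 = 296.4672 → 3.0 × 10^2 s (2 s.f., last digit at the 10^1 place).
Difference: 212.62104 s; keep the coarser place, 10^1.
Result: 2.1 × 10^2 s.

2.1 × 10^2 s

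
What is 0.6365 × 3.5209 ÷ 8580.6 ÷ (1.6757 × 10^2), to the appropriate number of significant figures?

1.559 × 10^-6

0.6365 × 3.5209 ÷ 8580.6 ÷ (1.6757 × 10^2) = 0.00000155861256046…
Multiplication/division keeps the fewest significant figures: 0.6365 → 4 s.f., 3.5209 → 5 s.f., 8580.6 → 5 s.f., 1.6757 × 10^2 → 5 s.f.; limit is 4.
Rounded to 4 significant figures: 1.559 × 10^-6.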